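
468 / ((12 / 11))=429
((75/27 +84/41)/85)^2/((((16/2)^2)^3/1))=3171961/257887626854400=0.00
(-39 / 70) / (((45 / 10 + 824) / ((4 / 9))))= -52 / 173985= -0.00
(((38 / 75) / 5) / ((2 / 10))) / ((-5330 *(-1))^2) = 0.00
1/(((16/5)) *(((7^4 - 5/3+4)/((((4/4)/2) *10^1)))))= 15/23072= 0.00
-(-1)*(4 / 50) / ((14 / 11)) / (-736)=-11 / 128800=-0.00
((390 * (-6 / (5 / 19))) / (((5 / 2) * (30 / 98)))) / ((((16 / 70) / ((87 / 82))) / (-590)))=1304618679 / 41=31819967.78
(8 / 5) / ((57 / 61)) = 488 / 285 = 1.71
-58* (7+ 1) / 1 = -464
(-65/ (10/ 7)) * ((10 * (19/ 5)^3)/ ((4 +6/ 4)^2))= -2496676/ 3025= -825.35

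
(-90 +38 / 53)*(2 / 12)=-2366 / 159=-14.88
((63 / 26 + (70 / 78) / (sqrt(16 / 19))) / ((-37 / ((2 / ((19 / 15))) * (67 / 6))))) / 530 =-4221 / 1937468 -2345 * sqrt(19) / 11624808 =-0.00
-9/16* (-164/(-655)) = -369/2620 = -0.14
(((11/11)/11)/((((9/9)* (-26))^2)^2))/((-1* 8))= -1/40213888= -0.00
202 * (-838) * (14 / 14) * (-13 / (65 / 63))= 10664388 / 5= 2132877.60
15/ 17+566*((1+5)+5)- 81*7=96218/ 17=5659.88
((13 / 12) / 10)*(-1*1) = -0.11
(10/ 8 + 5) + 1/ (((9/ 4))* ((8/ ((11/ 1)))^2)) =1021/ 144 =7.09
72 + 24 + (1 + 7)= 104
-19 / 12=-1.58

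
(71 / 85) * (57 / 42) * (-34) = -1349 / 35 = -38.54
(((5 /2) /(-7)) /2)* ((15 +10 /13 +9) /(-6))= 115 /156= 0.74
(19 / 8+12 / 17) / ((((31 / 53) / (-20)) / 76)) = -4219330 / 527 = -8006.32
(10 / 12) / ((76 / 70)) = 175 / 228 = 0.77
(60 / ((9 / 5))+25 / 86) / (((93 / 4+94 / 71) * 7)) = 1231850 / 6302037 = 0.20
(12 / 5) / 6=2 / 5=0.40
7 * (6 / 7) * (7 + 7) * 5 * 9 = 3780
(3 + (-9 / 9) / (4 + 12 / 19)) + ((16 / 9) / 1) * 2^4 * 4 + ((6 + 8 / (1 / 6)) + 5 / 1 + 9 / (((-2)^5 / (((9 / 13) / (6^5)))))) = 231370847 / 1317888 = 175.56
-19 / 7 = -2.71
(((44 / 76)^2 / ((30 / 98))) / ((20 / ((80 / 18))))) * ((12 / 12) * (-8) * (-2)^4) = -1517824 / 48735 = -31.14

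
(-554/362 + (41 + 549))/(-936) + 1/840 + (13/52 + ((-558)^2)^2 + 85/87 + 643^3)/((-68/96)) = -50149637780171599906/365409135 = -137242430406.60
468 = 468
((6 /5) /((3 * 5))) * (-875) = -70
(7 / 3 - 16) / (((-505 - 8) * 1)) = 41 / 1539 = 0.03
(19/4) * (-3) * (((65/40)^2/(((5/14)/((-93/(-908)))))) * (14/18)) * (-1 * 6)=14632527/290560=50.36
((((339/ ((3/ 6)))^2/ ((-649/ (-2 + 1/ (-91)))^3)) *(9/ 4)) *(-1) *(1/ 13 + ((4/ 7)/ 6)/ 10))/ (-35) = 4225751127162/ 55601396135209925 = 0.00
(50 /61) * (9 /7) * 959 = 61650 /61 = 1010.66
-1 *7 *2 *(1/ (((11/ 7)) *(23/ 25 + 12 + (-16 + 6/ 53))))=129850/ 43241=3.00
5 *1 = 5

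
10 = 10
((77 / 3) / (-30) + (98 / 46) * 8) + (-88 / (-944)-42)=-1570522 / 61065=-25.72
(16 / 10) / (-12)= -2 / 15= -0.13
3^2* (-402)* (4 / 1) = -14472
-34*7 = -238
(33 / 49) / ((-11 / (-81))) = 243 / 49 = 4.96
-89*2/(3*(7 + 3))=-89/15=-5.93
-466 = -466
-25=-25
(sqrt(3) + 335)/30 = sqrt(3)/30 + 67/6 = 11.22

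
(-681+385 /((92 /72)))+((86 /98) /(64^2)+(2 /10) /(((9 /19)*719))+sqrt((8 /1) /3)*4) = -56710042868617 /149356892160+8*sqrt(6) /3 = -373.16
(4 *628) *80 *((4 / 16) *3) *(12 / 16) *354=40016160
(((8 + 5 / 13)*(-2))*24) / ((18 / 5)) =-4360 / 39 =-111.79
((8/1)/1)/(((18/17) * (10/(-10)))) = -68/9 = -7.56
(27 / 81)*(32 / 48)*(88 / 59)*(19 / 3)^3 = 1207184 / 14337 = 84.20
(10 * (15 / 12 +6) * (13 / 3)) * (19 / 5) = 7163 / 6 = 1193.83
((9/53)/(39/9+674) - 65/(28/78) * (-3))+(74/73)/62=1856253677629/3417062110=543.23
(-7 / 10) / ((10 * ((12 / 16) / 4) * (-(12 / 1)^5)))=7 / 4665600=0.00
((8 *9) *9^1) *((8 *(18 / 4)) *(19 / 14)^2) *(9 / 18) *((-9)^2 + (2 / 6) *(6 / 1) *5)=13684788 / 7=1954969.71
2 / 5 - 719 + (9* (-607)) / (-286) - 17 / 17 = -1001713 / 1430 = -700.50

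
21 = 21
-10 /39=-0.26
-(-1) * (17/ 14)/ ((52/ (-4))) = -0.09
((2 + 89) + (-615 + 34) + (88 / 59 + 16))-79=-551.51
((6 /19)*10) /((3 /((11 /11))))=20 /19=1.05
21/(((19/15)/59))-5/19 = 18580/19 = 977.89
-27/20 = -1.35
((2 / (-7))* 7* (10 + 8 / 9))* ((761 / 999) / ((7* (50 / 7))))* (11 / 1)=-3.65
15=15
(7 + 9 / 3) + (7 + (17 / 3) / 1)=68 / 3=22.67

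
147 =147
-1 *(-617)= 617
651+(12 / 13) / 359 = 3038229 / 4667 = 651.00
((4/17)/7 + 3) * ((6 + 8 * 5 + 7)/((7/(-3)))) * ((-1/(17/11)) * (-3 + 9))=3788334/14161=267.52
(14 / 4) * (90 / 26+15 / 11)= 2415 / 143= 16.89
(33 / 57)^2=0.34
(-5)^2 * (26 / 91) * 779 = 38950 / 7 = 5564.29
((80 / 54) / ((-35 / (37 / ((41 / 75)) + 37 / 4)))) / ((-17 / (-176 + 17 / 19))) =-27984506 / 834309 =-33.54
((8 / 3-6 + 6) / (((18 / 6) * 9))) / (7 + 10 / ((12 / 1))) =16 / 1269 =0.01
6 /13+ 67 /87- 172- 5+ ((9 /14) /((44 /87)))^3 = -45924147790427 /264365477376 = -173.71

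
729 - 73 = 656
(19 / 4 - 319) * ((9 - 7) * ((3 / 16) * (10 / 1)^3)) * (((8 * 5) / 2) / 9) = -261875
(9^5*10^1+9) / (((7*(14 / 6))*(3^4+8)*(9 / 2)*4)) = 4017 / 178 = 22.57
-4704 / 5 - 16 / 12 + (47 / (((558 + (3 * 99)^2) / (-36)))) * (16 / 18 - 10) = -941.96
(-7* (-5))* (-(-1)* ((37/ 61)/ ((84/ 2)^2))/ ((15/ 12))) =37/ 3843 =0.01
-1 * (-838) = 838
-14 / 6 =-2.33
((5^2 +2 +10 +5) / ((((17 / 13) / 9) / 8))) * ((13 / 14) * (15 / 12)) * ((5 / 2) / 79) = 114075 / 1343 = 84.94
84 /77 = 12 /11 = 1.09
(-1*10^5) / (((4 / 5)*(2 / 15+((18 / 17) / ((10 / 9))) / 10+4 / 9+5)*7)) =-956250000 / 303793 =-3147.70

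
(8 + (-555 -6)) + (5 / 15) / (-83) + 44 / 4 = -542.00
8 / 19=0.42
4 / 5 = 0.80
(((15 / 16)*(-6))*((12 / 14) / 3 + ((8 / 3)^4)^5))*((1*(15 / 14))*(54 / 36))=-100880631740268720425 / 33748629264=-2989177158.90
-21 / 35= -3 / 5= -0.60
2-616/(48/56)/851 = 2950/2553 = 1.16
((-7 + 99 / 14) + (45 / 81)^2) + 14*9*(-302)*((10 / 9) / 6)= -7990489 / 1134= -7046.29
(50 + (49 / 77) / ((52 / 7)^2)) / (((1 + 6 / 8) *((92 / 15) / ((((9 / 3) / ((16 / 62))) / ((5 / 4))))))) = 415024497 / 9577568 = 43.33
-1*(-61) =61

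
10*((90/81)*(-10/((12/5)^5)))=-390625/279936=-1.40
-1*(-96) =96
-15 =-15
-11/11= -1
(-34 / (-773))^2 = 1156 / 597529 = 0.00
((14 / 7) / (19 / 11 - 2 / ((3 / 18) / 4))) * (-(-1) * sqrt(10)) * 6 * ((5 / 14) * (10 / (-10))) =330 * sqrt(10) / 3563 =0.29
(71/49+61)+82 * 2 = 11096/49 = 226.45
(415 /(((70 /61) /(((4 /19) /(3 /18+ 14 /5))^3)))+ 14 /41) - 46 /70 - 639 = -4435170065478078 /6938773702385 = -639.19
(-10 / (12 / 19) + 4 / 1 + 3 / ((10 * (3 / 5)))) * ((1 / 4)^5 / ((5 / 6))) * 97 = -1649 / 1280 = -1.29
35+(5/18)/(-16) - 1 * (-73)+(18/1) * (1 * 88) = 487291/288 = 1691.98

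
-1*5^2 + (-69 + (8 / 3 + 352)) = 782 / 3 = 260.67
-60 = -60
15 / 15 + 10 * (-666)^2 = 4435561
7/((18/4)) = 14/9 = 1.56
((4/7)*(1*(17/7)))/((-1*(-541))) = 68/26509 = 0.00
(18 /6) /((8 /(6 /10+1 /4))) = 51 /160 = 0.32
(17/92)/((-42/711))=-4029/1288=-3.13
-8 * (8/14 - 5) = 248/7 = 35.43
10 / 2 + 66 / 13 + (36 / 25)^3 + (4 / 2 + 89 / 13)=4450278 / 203125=21.91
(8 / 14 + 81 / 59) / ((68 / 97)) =77891 / 28084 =2.77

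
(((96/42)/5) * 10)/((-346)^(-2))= 3830912/7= 547273.14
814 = 814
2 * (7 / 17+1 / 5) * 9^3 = 75816 / 85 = 891.95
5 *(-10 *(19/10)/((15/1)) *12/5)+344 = 1644/5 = 328.80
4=4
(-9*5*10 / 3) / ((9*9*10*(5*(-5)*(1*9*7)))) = 1 / 8505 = 0.00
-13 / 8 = -1.62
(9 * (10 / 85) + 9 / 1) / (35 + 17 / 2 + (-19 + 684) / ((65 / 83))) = 4446 / 394553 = 0.01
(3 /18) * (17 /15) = 17 /90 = 0.19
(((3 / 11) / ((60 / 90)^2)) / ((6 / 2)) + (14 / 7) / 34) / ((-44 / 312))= -7683 / 4114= -1.87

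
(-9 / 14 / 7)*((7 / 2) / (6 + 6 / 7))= -3 / 64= -0.05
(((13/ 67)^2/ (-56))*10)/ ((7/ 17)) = -14365/ 879844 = -0.02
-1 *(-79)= 79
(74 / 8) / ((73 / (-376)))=-3478 / 73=-47.64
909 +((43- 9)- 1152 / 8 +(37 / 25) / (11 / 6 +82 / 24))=419623 / 525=799.28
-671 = -671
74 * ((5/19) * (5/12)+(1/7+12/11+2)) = 2171789/8778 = 247.41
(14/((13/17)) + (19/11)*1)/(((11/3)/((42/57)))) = 120330/29887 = 4.03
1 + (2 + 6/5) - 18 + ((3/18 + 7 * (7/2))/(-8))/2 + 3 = -1481/120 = -12.34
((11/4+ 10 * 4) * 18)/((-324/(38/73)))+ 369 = 107387/292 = 367.76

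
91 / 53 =1.72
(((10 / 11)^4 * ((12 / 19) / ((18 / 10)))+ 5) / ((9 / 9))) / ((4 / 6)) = 4372685 / 556358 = 7.86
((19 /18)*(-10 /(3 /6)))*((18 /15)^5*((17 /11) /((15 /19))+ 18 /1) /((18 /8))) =-16017152 /34375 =-465.95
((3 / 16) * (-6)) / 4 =-0.28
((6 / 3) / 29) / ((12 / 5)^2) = 25 / 2088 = 0.01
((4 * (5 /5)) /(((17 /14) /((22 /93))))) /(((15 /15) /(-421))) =-518672 /1581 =-328.07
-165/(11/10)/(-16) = 75/8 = 9.38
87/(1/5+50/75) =1305/13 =100.38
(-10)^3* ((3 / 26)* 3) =-4500 / 13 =-346.15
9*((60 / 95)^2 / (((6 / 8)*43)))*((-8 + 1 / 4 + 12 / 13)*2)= -306720 / 201799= -1.52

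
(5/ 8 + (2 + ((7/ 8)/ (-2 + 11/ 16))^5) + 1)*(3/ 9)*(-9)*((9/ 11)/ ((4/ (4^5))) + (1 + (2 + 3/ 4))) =-21235457/ 9504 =-2234.37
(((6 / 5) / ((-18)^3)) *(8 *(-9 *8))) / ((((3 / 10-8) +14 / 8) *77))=-0.00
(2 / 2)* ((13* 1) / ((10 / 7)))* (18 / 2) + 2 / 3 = 2477 / 30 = 82.57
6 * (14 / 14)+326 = 332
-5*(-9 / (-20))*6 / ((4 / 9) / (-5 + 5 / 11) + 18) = -6075 / 8056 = -0.75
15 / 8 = 1.88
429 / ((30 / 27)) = 386.10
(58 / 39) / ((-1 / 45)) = -66.92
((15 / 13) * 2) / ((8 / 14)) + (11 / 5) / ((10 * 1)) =1384 / 325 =4.26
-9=-9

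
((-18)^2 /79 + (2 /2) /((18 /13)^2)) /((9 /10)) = 591635 /115182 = 5.14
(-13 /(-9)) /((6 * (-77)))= -13 /4158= -0.00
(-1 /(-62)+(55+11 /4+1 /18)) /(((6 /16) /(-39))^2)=174486416 /279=625399.34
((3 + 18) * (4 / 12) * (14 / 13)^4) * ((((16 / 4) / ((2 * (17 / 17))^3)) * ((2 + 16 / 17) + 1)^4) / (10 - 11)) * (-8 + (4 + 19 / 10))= 28449110814348 / 11927216405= 2385.23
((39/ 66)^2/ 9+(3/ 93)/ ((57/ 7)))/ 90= 21941/ 46182312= 0.00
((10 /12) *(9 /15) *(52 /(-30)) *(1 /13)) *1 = -1 /15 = -0.07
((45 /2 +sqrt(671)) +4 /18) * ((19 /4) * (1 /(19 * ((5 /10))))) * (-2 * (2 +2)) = -4 * sqrt(671)-818 /9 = -194.50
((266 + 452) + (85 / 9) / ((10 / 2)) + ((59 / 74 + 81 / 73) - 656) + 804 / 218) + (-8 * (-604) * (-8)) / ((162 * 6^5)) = 804941640457 / 11589704694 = 69.45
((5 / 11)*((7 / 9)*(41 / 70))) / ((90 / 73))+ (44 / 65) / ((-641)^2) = 3197425129 / 19036938492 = 0.17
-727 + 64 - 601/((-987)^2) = -645874648/974169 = -663.00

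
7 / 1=7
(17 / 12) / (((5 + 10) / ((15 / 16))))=17 / 192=0.09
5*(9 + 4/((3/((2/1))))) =175/3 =58.33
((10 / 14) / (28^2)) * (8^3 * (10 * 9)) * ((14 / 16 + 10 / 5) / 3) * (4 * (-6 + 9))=482.80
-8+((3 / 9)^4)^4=-344373767 / 43046721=-8.00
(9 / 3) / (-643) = -3 / 643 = -0.00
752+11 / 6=4523 / 6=753.83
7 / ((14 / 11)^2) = 121 / 28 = 4.32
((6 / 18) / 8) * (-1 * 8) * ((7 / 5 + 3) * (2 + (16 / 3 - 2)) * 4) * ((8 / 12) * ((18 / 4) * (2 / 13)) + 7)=-233.46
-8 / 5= -1.60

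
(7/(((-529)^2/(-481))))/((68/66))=-111111/9514594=-0.01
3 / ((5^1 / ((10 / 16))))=0.38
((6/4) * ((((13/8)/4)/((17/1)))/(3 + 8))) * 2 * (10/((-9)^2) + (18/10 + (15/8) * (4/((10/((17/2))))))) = 349531/6462720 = 0.05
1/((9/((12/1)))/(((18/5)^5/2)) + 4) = 1259712/5041973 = 0.25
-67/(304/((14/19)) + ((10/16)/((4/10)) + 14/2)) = -7504/47167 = -0.16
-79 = -79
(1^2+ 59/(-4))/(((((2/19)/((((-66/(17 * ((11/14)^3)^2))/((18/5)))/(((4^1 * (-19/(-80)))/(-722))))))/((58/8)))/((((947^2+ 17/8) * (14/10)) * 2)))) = -8284027601310.74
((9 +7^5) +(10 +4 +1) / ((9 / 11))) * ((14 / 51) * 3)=707042 / 51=13863.57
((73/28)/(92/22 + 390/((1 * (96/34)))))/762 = 803/33398841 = 0.00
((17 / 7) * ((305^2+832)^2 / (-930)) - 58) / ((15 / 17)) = -2545846852621 / 97650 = -26071140.32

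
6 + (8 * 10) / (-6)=-22 / 3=-7.33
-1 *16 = -16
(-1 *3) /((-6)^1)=1 /2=0.50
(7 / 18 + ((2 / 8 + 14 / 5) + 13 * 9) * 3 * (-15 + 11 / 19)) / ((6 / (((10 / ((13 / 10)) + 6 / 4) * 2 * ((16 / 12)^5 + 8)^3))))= -28995061.12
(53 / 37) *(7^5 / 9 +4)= 892679 / 333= 2680.72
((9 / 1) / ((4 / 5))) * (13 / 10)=117 / 8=14.62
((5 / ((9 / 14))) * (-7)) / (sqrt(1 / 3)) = -490 * sqrt(3) / 9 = -94.30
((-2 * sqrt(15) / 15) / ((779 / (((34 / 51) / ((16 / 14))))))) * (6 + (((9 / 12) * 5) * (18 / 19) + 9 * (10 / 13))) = -18991 * sqrt(15) / 11544780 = -0.01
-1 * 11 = -11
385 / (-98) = -55 / 14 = -3.93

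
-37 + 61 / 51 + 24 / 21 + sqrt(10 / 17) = -12374 / 357 + sqrt(170) / 17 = -33.89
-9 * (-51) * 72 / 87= 11016 / 29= 379.86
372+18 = 390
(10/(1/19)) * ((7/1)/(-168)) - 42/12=-137/12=-11.42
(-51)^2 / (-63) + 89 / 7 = -200 / 7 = -28.57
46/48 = 23/24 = 0.96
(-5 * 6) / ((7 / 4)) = -120 / 7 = -17.14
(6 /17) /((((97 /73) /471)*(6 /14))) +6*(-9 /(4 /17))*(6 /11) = 3024309 /18139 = 166.73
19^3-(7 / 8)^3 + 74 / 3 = 10572283 / 1536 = 6883.00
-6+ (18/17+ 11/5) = -233/85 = -2.74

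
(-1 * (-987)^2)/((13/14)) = -13638366/13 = -1049105.08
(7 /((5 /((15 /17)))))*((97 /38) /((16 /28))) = 14259 /2584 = 5.52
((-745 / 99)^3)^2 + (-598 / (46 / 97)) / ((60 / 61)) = 3395399693455454393 / 18829602988020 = 180322.43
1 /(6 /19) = 19 /6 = 3.17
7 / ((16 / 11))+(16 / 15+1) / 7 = 8581 / 1680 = 5.11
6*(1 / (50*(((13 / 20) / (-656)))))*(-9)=1089.97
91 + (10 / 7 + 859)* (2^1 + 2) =24729 / 7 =3532.71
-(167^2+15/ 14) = -390461/ 14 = -27890.07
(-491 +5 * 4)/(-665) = 0.71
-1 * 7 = -7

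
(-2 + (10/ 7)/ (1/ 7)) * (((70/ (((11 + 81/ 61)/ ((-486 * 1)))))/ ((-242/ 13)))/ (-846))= -749385/ 534578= -1.40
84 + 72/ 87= 84.83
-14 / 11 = -1.27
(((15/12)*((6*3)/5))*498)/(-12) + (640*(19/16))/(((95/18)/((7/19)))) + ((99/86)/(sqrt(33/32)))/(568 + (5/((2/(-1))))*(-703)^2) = -10161/76 - 4*sqrt(66)/35402029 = -133.70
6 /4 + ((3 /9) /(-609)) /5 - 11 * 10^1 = -1982297 /18270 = -108.50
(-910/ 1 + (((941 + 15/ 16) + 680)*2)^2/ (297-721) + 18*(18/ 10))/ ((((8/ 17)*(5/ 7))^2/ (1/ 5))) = -45483.98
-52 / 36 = -13 / 9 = -1.44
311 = 311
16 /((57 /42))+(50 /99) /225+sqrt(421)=199622 /16929+sqrt(421)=32.31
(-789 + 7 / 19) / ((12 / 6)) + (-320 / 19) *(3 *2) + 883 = 7365 / 19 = 387.63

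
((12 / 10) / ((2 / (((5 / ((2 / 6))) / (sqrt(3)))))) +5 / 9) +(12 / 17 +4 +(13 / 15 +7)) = 3 * sqrt(3) +10043 / 765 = 18.32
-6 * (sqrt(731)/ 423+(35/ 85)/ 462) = -2 * sqrt(731)/ 141-1/ 187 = -0.39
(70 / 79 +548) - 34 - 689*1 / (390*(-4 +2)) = 2444747 / 4740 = 515.77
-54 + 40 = -14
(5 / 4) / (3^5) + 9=8753 / 972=9.01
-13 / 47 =-0.28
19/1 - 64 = -45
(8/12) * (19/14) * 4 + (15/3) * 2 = 286/21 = 13.62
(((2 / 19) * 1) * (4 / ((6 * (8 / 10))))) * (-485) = -2425 / 57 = -42.54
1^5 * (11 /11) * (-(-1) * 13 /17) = 13 /17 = 0.76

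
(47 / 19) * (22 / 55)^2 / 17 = 188 / 8075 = 0.02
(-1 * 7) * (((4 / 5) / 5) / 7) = -4 / 25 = -0.16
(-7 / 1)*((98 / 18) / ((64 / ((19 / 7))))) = -931 / 576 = -1.62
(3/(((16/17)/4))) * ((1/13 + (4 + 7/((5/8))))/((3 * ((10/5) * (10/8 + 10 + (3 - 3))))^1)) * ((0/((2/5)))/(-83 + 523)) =0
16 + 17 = 33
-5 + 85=80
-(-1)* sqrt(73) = sqrt(73) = 8.54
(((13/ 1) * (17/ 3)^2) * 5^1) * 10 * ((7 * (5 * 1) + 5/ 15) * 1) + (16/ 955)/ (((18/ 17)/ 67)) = 19016082836/ 25785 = 737486.25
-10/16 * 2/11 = -5/44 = -0.11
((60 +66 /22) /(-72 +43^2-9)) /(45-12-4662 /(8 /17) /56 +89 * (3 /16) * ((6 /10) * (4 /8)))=-105 /409292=-0.00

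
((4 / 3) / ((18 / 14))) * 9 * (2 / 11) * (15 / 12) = 70 / 33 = 2.12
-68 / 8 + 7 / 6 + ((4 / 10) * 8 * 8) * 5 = 362 / 3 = 120.67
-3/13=-0.23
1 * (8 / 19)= 0.42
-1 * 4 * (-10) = 40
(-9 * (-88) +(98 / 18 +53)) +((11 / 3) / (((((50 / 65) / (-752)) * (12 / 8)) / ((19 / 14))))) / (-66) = 899.58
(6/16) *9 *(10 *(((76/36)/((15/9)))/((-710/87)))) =-14877/2840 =-5.24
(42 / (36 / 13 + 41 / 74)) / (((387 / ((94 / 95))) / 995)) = 251932408 / 7835847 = 32.15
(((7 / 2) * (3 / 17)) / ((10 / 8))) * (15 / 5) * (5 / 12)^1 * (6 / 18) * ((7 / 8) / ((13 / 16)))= 49 / 221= 0.22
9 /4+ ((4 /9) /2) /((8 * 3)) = 61 /27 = 2.26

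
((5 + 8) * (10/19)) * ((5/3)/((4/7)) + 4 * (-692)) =-18918.99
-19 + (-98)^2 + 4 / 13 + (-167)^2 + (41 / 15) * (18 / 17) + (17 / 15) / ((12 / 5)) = 1490861873 / 39780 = 37477.67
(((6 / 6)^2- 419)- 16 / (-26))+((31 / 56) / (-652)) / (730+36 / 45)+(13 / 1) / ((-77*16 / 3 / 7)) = -7967226222889 / 19078323264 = -417.61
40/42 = 20/21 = 0.95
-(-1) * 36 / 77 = 36 / 77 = 0.47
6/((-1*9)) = -2/3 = -0.67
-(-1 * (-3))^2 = -9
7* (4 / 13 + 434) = 39522 / 13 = 3040.15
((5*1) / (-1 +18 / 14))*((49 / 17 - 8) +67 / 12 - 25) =-175175 / 408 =-429.35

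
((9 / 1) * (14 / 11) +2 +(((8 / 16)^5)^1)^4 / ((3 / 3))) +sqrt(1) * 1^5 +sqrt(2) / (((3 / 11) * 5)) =11 * sqrt(2) / 15 +166723595 / 11534336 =15.49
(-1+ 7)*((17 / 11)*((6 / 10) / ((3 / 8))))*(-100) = -16320 / 11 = -1483.64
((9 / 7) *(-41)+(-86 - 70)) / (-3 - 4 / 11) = 16071 / 259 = 62.05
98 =98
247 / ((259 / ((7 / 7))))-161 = -41452 / 259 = -160.05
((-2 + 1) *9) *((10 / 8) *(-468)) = 5265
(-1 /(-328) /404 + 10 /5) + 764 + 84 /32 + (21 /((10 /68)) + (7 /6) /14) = 1811786899 /1987680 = 911.51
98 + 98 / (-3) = 196 / 3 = 65.33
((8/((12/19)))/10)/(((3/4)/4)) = 304/45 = 6.76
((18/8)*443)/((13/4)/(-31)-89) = -41199/3683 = -11.19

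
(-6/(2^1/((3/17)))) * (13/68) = -117/1156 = -0.10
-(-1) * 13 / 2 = 13 / 2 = 6.50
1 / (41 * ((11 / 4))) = 4 / 451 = 0.01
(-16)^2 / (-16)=-16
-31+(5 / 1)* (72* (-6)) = -2191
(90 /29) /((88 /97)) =4365 /1276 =3.42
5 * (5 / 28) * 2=25 / 14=1.79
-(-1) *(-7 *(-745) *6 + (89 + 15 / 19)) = 596216 / 19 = 31379.79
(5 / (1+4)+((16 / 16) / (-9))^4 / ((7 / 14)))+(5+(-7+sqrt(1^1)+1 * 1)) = 6563 / 6561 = 1.00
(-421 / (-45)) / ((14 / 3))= 421 / 210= 2.00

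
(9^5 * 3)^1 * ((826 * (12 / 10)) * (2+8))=1755881064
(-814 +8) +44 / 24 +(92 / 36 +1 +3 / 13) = -187289 / 234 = -800.38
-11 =-11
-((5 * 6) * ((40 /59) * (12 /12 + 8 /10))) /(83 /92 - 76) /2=33120 /135877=0.24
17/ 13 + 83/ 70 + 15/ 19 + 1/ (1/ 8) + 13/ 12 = 1282871/ 103740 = 12.37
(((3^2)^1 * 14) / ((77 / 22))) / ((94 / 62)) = 1116 / 47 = 23.74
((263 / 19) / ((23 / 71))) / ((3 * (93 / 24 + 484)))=149384 / 5116833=0.03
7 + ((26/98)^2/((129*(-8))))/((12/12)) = 17344655/2477832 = 7.00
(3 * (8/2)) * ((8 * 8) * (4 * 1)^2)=12288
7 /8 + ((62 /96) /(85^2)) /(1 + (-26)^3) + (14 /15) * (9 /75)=6015774839 /6095010000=0.99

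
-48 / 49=-0.98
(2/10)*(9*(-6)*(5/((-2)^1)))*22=594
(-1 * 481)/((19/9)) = -4329/19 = -227.84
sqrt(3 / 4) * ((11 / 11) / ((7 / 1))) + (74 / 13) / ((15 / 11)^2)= 3.18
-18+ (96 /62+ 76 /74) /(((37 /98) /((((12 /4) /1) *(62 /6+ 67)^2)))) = 15579325702 /127317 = 122366.42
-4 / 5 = -0.80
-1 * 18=-18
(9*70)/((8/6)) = 945/2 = 472.50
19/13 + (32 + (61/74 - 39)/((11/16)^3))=-53790355/640211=-84.02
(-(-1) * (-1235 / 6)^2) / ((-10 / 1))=-4236.74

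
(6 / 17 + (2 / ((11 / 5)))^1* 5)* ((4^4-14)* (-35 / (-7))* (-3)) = -302280 / 17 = -17781.18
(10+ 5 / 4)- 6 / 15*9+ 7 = 293 / 20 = 14.65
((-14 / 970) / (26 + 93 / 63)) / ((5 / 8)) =-1176 / 1399225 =-0.00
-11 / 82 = -0.13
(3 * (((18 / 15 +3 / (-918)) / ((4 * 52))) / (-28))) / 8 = -1831 / 23761920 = -0.00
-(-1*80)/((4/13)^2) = 845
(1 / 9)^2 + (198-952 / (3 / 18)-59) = -451412 / 81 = -5572.99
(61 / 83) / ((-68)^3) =-61 / 26097856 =-0.00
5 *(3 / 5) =3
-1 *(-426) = 426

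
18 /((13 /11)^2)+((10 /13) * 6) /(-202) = 219588 /17069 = 12.86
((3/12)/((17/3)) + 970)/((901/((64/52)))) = 263852/199121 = 1.33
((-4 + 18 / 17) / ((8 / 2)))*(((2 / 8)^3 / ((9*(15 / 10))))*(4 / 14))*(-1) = 0.00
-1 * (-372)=372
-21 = -21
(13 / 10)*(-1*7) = -91 / 10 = -9.10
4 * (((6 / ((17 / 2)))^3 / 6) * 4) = 4608 / 4913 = 0.94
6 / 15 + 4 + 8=62 / 5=12.40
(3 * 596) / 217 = 1788 / 217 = 8.24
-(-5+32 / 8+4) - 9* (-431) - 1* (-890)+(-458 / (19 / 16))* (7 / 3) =220366 / 57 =3866.07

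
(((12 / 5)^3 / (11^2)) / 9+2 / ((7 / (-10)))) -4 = -724656 / 105875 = -6.84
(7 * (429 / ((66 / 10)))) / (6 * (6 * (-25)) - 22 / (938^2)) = -200164510 / 395929811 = -0.51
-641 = -641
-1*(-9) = 9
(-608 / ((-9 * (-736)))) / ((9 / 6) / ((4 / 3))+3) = -152 / 6831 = -0.02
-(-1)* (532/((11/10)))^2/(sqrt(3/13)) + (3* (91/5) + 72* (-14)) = -4767/5 + 28302400* sqrt(39)/363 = 485956.88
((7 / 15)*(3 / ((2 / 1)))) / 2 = 7 / 20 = 0.35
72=72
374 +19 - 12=381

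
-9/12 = -3/4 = -0.75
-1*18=-18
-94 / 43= -2.19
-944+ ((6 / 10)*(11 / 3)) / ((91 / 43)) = -429047 / 455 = -942.96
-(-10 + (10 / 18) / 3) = 265 / 27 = 9.81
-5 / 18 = -0.28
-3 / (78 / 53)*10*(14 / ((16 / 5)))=-9275 / 104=-89.18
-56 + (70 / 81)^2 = -362516 / 6561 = -55.25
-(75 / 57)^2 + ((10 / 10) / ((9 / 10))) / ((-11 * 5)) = -62597 / 35739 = -1.75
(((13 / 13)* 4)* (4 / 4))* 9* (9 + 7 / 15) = 1704 / 5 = 340.80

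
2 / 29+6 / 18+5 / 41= 1870 / 3567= 0.52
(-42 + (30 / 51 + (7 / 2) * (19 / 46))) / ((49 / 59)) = -3687913 / 76636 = -48.12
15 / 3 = 5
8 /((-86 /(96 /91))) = -384 /3913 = -0.10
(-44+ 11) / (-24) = 11 / 8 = 1.38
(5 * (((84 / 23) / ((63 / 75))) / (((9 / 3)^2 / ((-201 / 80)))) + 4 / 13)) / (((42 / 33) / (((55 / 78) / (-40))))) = 1966855 / 31344768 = 0.06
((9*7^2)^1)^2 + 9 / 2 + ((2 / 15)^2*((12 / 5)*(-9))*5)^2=243111483 / 1250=194489.19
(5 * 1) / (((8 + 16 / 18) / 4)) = 9 / 4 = 2.25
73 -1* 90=-17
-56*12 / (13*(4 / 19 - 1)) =4256 / 65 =65.48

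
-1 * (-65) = 65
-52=-52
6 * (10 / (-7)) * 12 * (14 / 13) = -1440 / 13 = -110.77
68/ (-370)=-34/ 185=-0.18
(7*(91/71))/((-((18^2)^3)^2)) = -637/82135028081258496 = -0.00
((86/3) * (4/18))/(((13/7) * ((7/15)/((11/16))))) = 2365/468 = 5.05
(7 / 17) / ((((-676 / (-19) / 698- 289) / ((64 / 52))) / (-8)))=5941376 / 423440641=0.01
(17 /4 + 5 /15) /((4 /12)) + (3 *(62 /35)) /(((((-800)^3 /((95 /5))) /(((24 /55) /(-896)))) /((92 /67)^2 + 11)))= 3406755968306625743 /247764070400000000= 13.75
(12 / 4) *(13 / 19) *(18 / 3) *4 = 936 / 19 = 49.26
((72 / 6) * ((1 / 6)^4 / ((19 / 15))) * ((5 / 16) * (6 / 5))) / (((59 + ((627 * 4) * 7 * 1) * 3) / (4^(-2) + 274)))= 0.00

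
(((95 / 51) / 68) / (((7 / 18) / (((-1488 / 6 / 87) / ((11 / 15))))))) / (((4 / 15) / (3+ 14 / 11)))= -31143375 / 7098707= -4.39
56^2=3136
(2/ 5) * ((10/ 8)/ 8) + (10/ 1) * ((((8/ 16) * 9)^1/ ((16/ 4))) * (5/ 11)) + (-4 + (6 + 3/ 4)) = 1395/ 176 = 7.93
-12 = -12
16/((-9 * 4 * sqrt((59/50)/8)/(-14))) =1120 * sqrt(59)/531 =16.20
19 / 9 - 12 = -89 / 9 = -9.89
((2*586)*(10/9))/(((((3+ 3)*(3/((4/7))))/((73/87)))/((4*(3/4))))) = 1711120/16443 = 104.06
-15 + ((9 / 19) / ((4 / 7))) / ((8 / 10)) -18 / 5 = -17.56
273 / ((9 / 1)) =91 / 3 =30.33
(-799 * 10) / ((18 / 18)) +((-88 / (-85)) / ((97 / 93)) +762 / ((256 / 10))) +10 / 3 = -12594521297 / 1583040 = -7955.91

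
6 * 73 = 438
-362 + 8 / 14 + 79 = -282.43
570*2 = 1140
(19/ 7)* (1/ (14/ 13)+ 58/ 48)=6821/ 1176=5.80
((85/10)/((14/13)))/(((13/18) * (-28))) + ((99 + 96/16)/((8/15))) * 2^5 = 2469447/392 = 6299.61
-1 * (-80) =80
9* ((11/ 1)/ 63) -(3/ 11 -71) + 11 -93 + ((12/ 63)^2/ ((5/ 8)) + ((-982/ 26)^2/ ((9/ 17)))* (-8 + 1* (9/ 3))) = -18421719556/ 1366365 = -13482.28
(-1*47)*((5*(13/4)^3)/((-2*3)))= 516295/384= 1344.52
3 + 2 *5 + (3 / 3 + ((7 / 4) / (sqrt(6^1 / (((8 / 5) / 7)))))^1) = sqrt(105) / 30 + 14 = 14.34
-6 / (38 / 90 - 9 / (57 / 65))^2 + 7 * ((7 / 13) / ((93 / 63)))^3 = 643552640485353 / 2316808607996246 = 0.28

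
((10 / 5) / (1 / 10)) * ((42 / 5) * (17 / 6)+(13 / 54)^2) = 347849 / 729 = 477.16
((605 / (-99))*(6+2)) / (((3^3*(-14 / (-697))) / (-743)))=113931620 / 1701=66979.20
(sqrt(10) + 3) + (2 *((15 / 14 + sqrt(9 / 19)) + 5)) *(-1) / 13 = -6 *sqrt(19) / 247 + 188 / 91 + sqrt(10) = 5.12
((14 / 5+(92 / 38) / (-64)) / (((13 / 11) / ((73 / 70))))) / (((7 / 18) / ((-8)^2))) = 121370238 / 302575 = 401.12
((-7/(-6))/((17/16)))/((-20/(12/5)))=-56/425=-0.13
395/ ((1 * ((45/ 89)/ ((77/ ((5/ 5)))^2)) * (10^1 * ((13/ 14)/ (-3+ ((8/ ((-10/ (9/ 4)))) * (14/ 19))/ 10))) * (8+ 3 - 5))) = -72368283064/ 277875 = -260434.67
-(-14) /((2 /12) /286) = 24024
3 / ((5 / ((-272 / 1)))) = -816 / 5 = -163.20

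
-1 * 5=-5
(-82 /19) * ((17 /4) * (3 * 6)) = -6273 /19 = -330.16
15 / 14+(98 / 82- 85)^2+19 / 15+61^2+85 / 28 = 7589454757 / 706020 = 10749.63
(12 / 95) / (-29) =-12 / 2755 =-0.00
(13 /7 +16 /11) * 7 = 255 /11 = 23.18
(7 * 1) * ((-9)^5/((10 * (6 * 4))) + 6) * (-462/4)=31051251/160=194070.32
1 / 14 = 0.07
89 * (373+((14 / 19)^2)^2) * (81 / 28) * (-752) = -72274775.53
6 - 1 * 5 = 1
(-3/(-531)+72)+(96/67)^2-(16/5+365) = -1168554388/3972765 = -294.14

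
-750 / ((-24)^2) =-125 / 96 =-1.30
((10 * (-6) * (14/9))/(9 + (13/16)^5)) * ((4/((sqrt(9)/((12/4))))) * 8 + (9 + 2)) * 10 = -18035507200/4203633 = -4290.46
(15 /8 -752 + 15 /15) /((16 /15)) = -89895 /128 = -702.30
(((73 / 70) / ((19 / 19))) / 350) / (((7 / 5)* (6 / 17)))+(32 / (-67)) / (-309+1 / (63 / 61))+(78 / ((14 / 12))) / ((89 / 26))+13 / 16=484663247184623 / 23814759872400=20.35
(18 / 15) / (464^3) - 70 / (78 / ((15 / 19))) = -43705087259 / 61686609920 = -0.71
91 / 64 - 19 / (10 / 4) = -1977 / 320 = -6.18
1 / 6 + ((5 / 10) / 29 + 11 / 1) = 973 / 87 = 11.18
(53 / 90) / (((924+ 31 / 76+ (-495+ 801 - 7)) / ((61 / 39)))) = 122854 / 163178145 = 0.00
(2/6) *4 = 1.33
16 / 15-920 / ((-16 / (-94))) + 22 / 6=-81004 / 15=-5400.27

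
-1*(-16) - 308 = -292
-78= -78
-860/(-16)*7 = 1505/4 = 376.25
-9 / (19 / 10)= -90 / 19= -4.74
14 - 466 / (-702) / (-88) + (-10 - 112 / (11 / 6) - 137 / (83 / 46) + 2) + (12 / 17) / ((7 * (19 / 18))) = -130.93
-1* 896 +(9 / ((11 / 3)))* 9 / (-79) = -778867 / 869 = -896.28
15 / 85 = 0.18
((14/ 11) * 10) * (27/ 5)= 756/ 11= 68.73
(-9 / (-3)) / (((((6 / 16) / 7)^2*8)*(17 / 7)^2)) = 19208 / 867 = 22.15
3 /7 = 0.43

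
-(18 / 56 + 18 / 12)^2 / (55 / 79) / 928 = -205479 / 40015360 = -0.01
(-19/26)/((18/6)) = -19/78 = -0.24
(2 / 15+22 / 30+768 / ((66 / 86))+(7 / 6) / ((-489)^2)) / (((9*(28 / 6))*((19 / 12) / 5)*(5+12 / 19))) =11290815433 / 844336251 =13.37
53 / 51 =1.04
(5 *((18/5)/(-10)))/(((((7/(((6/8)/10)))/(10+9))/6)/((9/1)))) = -13851/700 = -19.79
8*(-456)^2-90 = 1663398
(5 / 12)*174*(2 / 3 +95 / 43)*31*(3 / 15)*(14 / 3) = 2334703 / 387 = 6032.82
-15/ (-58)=15/ 58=0.26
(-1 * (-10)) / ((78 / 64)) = 320 / 39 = 8.21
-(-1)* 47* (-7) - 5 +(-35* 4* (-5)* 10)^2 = 48999666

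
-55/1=-55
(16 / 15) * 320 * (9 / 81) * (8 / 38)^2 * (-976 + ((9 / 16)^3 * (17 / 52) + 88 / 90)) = -1638.84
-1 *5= -5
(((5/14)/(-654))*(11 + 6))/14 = -85/128184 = -0.00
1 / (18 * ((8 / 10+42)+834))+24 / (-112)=-118333 / 552384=-0.21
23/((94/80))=920/47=19.57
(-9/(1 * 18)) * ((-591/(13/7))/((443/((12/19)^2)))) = 297864/2078999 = 0.14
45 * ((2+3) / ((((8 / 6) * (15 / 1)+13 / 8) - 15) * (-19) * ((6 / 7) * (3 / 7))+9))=-4900 / 811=-6.04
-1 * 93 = -93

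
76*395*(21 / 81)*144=3362240 / 3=1120746.67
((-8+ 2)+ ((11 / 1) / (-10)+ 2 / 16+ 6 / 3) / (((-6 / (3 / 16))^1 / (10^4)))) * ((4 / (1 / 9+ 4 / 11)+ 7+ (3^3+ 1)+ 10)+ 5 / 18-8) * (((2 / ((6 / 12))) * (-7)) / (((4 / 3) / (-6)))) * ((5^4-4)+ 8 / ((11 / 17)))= -894999665735 / 752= -1190159129.97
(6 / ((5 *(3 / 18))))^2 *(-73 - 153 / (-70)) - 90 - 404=-3644386 / 875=-4165.01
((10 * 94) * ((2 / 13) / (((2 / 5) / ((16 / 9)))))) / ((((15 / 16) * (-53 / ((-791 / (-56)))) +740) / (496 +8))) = 190346240 / 432757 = 439.85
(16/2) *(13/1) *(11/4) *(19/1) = 5434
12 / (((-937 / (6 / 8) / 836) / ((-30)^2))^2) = 3821213880000 / 877969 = 4352333.49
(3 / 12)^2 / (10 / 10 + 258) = 1 / 4144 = 0.00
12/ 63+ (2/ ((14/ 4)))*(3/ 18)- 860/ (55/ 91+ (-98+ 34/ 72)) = 20356562/ 2222647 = 9.16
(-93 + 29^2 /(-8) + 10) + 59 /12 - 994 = -28253 /24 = -1177.21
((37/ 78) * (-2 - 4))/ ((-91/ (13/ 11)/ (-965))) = -35705/ 1001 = -35.67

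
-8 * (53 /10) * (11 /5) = -2332 /25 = -93.28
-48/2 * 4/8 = -12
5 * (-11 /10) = -11 /2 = -5.50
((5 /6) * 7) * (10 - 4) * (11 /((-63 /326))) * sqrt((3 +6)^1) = -17930 /3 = -5976.67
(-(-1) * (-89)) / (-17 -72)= 1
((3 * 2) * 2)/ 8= 3/ 2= 1.50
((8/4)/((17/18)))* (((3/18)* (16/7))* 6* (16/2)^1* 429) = 1976832/119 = 16612.03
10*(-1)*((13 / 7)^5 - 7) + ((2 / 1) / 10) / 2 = -25347593 / 168070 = -150.82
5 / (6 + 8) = 5 / 14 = 0.36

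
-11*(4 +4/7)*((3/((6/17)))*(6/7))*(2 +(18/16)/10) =-189618/245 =-773.95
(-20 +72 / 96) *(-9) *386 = 133749 / 2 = 66874.50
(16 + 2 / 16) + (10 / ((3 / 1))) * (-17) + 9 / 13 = -12433 / 312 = -39.85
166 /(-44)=-83 /22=-3.77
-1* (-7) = 7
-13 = -13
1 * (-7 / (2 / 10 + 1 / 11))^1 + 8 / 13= -23.45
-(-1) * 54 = 54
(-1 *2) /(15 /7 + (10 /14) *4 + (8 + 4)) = -2 /17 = -0.12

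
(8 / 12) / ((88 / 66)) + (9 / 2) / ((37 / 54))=523 / 74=7.07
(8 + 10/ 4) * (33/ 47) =693/ 94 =7.37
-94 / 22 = -47 / 11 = -4.27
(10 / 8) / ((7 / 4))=5 / 7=0.71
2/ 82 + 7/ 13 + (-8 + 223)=114895/ 533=215.56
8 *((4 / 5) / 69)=32 / 345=0.09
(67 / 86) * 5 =335 / 86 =3.90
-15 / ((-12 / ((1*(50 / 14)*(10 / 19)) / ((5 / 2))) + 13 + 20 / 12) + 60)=-1125 / 4403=-0.26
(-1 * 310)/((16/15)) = -2325/8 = -290.62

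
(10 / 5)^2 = 4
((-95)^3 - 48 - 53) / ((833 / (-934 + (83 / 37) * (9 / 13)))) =384583988332 / 400673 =959845.03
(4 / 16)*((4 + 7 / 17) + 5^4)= 2675 / 17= 157.35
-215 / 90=-2.39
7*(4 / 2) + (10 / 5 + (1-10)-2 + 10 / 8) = 25 / 4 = 6.25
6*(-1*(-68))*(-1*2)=-816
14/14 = 1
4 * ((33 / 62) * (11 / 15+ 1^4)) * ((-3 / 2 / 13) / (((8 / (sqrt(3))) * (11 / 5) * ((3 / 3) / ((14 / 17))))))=-21 * sqrt(3) / 1054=-0.03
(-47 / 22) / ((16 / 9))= -423 / 352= -1.20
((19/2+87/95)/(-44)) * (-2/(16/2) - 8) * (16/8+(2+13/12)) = 120719/12160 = 9.93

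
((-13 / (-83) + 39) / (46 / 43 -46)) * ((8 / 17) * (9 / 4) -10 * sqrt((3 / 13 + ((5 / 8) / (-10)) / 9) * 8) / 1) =-209625 / 227171 + 26875 * sqrt(10894) / 240534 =10.74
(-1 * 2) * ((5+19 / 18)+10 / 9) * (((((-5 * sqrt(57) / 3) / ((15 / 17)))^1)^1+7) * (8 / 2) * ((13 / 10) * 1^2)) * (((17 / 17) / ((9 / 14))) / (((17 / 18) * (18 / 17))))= 841.82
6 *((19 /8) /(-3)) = -19 /4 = -4.75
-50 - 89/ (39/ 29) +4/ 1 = -4375/ 39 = -112.18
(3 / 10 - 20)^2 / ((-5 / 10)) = -38809 / 50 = -776.18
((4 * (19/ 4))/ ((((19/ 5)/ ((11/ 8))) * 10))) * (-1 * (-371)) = 4081/ 16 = 255.06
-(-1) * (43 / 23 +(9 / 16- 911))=-334353 / 368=-908.57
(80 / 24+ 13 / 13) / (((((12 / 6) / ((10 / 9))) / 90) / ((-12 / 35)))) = -520 / 7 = -74.29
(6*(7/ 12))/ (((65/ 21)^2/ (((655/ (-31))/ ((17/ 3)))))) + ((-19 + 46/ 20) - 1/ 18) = -145225723/ 8015670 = -18.12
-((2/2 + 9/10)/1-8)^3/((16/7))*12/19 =4766601/76000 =62.72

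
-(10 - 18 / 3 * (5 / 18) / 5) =-29 / 3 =-9.67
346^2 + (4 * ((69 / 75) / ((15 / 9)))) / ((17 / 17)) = 14964776 / 125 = 119718.21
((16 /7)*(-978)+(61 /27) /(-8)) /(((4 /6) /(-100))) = 84509875 /252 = 335356.65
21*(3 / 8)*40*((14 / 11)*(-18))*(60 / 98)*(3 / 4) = -36450 / 11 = -3313.64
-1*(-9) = 9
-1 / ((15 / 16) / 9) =-48 / 5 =-9.60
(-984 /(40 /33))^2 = 16475481 /25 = 659019.24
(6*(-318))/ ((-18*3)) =106/ 3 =35.33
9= 9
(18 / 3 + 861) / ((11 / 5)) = 4335 / 11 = 394.09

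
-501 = -501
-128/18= -64/9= -7.11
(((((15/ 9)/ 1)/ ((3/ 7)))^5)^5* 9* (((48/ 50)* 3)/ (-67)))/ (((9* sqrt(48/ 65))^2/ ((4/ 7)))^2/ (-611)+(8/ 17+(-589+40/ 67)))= 801807089588976920935532100200653076171875000/ 2255525299547194564616816043493803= 355485744163.43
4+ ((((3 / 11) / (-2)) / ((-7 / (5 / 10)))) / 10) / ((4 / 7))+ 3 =12323 / 1760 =7.00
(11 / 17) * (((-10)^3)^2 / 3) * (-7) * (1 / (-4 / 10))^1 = 192500000 / 51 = 3774509.80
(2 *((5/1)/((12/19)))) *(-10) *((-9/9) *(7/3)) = 3325/9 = 369.44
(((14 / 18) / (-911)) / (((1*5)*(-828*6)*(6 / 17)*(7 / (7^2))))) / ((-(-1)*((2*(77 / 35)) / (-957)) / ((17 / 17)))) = -24157 / 162930528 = -0.00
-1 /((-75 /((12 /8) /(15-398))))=-1 /19150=-0.00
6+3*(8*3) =78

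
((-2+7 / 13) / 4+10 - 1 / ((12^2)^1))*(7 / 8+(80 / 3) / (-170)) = 5280739 / 763776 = 6.91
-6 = -6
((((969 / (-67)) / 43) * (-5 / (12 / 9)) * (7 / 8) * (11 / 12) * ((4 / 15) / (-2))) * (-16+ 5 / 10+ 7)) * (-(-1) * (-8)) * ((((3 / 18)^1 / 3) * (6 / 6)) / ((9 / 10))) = -2114035 / 3733776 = -0.57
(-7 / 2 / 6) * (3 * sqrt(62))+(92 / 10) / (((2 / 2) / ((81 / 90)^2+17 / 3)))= 44689 / 750 - 7 * sqrt(62) / 4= 45.81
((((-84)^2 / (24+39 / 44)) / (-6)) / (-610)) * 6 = 51744 / 111325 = 0.46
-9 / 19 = -0.47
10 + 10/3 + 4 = 52/3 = 17.33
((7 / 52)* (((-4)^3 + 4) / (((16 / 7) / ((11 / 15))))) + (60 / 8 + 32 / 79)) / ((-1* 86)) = -87315 / 1413152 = -0.06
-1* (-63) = 63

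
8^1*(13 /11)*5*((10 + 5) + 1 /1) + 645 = 15415 /11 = 1401.36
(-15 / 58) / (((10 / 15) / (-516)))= 200.17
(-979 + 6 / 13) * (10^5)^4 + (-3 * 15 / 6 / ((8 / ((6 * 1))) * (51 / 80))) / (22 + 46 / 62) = -1016407900000000000000004030 / 10387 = -97853846153846153846154.23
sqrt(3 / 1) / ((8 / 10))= 5 * sqrt(3) / 4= 2.17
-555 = -555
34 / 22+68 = 765 / 11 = 69.55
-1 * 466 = -466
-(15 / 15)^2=-1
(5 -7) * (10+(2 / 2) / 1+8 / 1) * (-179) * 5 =34010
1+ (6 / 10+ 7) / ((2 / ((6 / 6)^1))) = 24 / 5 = 4.80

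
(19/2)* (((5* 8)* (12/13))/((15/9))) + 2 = 2762/13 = 212.46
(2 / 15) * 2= 4 / 15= 0.27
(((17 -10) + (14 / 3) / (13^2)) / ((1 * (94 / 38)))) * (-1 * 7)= -473879 / 23829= -19.89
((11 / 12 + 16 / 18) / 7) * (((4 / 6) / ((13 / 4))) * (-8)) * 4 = -320 / 189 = -1.69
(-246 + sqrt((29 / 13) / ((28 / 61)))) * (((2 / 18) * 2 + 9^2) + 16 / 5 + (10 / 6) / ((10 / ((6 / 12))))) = -623651 / 30 + 2173 * sqrt(160979) / 4680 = -20602.07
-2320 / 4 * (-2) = 1160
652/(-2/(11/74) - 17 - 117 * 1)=-3586/811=-4.42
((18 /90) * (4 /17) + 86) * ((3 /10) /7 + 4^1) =1034931 /2975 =347.88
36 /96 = 3 /8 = 0.38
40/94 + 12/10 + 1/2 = 999/470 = 2.13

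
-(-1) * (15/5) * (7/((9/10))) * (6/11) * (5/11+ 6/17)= 21140/2057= 10.28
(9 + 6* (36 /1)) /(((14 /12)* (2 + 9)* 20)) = 135 /154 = 0.88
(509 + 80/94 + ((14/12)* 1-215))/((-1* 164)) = -83477/46248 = -1.80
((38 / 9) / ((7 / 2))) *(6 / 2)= 76 / 21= 3.62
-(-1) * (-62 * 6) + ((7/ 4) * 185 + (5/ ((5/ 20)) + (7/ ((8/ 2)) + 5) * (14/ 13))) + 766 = 38741/ 52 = 745.02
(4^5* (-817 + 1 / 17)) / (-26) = 32174.91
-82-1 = -83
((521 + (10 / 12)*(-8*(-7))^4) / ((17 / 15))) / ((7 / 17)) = 122939015 / 7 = 17562716.43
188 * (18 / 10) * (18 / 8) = 3807 / 5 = 761.40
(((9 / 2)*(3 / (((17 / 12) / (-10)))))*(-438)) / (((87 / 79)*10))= 1868508 / 493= 3790.08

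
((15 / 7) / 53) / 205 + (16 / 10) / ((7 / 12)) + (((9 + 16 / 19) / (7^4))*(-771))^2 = 287874248704914 / 22611077194265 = 12.73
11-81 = -70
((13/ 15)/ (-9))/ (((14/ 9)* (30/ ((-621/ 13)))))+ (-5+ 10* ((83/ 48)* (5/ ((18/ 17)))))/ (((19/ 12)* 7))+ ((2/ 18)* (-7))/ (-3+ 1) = 73852/ 9975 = 7.40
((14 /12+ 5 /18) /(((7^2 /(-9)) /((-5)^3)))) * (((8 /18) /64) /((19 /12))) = 1625 /11172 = 0.15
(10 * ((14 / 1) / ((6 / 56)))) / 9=3920 / 27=145.19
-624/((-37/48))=29952/37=809.51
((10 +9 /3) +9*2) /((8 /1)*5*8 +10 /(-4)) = 62 /635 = 0.10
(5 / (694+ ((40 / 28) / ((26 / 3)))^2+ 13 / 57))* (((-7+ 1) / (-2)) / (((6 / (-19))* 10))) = -8968323 / 1310801104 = -0.01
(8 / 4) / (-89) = -2 / 89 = -0.02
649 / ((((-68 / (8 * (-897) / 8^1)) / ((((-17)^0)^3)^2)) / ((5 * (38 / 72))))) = 18434845 / 816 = 22591.72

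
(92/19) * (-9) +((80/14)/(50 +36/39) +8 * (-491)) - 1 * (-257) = -163521969/44023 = -3714.47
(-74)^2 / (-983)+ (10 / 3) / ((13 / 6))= -51528 / 12779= -4.03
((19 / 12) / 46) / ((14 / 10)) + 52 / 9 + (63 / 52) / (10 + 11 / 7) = 890171 / 150696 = 5.91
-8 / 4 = -2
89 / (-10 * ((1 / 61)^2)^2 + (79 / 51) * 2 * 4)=62846272299 / 8750571002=7.18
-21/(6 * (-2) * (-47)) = -7/188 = -0.04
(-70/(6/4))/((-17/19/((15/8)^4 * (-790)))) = -4432640625/8704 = -509264.78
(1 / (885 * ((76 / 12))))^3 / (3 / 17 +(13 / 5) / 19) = 17 / 937894010350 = 0.00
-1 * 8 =-8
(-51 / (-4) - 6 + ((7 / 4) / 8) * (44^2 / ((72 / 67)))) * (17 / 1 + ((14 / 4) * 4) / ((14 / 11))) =404047 / 36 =11223.53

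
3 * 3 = 9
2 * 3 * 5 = 30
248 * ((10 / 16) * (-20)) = -3100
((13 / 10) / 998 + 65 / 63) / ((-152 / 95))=-649519 / 1005984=-0.65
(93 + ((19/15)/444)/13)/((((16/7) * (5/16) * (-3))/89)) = -5016370457/1298700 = -3862.61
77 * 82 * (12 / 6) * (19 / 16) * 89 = 1334621.75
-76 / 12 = -19 / 3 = -6.33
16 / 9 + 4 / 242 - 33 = -33983 / 1089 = -31.21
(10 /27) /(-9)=-10 /243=-0.04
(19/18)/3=19/54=0.35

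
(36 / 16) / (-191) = -9 / 764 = -0.01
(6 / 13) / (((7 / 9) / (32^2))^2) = 800012.46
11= 11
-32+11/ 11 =-31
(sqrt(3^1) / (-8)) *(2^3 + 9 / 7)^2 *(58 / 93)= -122525 *sqrt(3) / 18228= -11.64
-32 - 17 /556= -17809 /556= -32.03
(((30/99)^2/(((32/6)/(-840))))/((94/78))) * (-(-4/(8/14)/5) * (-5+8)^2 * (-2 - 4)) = 5159700/5687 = 907.28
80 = 80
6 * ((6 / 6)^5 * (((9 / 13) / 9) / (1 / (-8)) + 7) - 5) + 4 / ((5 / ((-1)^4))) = 592 / 65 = 9.11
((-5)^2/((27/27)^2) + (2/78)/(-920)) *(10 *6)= 896999/598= 1500.00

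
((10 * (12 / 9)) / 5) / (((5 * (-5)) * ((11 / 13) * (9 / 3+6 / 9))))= -104 / 3025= -0.03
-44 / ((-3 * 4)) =11 / 3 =3.67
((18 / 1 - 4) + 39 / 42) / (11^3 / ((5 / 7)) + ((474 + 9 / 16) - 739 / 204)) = 426360 / 66668749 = 0.01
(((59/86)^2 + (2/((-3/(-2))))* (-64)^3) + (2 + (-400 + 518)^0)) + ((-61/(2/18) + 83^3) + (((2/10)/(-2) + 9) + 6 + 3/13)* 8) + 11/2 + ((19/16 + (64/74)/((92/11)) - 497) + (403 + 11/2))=1088667893645831/4909316880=221755.47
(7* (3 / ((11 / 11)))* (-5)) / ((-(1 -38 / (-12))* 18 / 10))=14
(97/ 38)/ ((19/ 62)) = 3007/ 361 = 8.33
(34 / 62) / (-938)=-17 / 29078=-0.00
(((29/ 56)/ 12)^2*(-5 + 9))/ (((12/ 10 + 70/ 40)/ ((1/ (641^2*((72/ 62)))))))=130355/ 24631402150656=0.00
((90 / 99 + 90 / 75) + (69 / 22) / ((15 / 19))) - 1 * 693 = -75561 / 110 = -686.92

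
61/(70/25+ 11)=305/69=4.42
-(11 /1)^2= -121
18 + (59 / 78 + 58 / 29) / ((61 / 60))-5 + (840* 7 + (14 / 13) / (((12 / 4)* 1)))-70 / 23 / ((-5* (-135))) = 14517676183 / 2462265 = 5896.07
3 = 3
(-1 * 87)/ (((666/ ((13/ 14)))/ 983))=-119.24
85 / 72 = 1.18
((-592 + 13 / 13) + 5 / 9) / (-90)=2657 / 405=6.56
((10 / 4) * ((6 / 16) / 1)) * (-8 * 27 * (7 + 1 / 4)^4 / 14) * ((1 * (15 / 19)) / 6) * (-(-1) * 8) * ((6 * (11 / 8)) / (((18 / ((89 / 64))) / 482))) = -112640741004825 / 8716288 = -12923017.34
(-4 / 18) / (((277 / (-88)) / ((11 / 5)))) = 1936 / 12465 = 0.16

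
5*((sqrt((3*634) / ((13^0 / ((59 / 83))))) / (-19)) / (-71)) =5*sqrt(9314094) / 111967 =0.14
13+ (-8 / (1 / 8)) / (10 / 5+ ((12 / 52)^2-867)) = 29861 / 2284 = 13.07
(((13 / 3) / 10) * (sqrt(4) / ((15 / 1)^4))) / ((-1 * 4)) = -13 / 3037500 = -0.00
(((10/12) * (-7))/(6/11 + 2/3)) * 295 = -22715/16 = -1419.69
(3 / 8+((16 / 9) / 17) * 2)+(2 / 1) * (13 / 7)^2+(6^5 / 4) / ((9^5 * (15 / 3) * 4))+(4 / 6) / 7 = 61365293 / 8096760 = 7.58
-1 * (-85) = 85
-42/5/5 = -42/25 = -1.68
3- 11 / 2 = -5 / 2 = -2.50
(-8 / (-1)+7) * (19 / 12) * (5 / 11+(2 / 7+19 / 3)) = 77615 / 462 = 168.00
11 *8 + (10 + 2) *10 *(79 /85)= 3392 /17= 199.53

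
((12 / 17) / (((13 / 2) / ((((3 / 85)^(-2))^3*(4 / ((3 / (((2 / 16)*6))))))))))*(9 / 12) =44370531250 / 1053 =42137256.65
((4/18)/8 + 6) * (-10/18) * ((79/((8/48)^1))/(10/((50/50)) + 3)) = -85715/702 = -122.10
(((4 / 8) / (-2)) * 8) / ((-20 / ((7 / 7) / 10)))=1 / 100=0.01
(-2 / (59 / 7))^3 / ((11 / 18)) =-49392 / 2259169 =-0.02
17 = 17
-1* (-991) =991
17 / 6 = 2.83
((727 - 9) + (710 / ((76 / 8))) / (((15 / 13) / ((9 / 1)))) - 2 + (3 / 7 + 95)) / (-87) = -185452 / 11571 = -16.03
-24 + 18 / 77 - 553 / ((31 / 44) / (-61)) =114230674 / 2387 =47855.33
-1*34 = -34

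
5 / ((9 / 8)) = 40 / 9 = 4.44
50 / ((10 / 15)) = 75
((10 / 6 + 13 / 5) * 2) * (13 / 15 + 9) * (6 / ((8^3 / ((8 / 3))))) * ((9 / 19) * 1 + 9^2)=101824 / 475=214.37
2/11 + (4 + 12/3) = 90/11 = 8.18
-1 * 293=-293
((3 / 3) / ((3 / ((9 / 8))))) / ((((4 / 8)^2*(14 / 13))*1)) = 39 / 28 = 1.39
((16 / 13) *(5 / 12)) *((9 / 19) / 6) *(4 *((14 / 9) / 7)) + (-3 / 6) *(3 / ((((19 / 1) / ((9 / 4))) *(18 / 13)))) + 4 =138989 / 35568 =3.91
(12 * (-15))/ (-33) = 5.45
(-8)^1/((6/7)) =-28/3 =-9.33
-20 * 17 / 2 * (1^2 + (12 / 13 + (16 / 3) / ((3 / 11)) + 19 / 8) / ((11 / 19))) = -35421625 / 5148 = -6880.66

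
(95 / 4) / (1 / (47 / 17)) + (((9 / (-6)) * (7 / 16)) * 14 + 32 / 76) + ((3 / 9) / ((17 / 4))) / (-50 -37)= 76741919 / 1348848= 56.89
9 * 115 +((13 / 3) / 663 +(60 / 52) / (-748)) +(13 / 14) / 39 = 634071065 / 612612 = 1035.03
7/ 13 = 0.54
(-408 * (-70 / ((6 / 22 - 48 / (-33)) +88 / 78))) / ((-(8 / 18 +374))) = -1575288 / 58975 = -26.71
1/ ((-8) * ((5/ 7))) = -7/ 40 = -0.18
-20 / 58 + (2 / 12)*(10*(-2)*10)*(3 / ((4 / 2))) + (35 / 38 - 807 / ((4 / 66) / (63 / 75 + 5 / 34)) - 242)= -12584195009 / 936700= -13434.61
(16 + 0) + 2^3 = 24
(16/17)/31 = 16/527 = 0.03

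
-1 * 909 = -909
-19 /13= -1.46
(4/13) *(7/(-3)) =-28/39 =-0.72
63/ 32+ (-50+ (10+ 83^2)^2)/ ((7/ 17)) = 115590654.40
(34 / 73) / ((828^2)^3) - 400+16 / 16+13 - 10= -4657684542123836399599 / 11761829651827869696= -396.00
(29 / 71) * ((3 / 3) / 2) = 29 / 142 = 0.20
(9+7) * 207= 3312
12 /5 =2.40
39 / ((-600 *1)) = -0.06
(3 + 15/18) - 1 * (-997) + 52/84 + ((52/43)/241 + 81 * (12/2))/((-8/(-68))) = 2233897933/435246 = 5132.50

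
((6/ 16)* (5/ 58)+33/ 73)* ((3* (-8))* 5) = -246105/ 4234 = -58.13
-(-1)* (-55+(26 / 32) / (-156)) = -10561 / 192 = -55.01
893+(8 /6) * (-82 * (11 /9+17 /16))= 34733 /54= 643.20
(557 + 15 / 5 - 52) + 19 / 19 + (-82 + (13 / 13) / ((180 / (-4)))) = 19214 / 45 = 426.98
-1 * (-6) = 6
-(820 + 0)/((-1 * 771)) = 820/771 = 1.06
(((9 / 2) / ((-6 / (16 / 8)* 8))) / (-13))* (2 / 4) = 3 / 416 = 0.01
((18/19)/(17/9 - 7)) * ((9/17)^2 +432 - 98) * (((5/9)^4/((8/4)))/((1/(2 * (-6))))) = 120758750/3409911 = 35.41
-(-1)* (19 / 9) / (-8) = -19 / 72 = -0.26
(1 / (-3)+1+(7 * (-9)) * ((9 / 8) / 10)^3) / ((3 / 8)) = 886219 / 576000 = 1.54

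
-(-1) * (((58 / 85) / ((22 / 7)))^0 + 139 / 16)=155 / 16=9.69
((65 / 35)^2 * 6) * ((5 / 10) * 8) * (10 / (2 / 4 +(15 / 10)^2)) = 162240 / 539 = 301.00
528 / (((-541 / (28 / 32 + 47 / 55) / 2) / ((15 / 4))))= -6849 / 541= -12.66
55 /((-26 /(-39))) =165 /2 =82.50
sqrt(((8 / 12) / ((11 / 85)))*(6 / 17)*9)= 6*sqrt(55) / 11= 4.05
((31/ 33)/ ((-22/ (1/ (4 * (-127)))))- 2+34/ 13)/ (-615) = -2950867/ 2948619960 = -0.00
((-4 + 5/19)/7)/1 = -71/133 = -0.53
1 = 1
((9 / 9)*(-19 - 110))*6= -774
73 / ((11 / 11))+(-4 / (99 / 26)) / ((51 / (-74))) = 376273 / 5049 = 74.52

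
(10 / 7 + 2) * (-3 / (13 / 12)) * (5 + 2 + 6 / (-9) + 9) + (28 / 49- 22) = -15198 / 91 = -167.01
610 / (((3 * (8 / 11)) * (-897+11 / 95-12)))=-318725 / 1036128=-0.31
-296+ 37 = -259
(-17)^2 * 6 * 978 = 1695852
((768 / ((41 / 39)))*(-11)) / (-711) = 36608 / 3239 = 11.30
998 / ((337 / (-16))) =-15968 / 337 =-47.38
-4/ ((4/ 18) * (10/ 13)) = -117/ 5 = -23.40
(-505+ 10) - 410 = -905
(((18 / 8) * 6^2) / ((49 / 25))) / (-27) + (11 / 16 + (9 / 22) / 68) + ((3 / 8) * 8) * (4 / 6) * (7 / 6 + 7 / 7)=1537729 / 439824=3.50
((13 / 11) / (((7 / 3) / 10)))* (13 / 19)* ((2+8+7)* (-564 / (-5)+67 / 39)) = 9870302 / 1463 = 6746.62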